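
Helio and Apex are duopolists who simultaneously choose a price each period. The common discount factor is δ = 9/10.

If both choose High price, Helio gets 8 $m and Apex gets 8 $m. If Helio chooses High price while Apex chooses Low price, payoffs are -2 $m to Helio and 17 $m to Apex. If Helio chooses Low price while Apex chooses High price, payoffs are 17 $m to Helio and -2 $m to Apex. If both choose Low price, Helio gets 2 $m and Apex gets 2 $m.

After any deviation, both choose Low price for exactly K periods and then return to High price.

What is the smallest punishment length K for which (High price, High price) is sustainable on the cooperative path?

2

Need Σ_{k=1}^{K} δ^k ≥ (17−8)/(8−2) = 1.5000 at δ = 9/10.
At K = 1 the sum is 0.9000 < 1.5000; at K = 2 it is 1.7100 ≥ 1.5000.
So the minimum punishment length is K = 2.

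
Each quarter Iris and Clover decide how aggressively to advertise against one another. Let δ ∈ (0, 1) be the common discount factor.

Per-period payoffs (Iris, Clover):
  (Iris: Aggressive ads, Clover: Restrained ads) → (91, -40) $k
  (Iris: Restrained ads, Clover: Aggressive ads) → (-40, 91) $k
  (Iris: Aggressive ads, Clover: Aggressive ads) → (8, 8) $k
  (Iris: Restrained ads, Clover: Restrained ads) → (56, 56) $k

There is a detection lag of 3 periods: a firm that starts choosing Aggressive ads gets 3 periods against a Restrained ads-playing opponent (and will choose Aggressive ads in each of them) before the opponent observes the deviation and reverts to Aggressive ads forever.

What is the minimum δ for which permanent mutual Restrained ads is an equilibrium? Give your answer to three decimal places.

The best deviation is to choose Aggressive ads for all 3 undetected periods, earning 91 each, then 8 forever once detected.
Deviation value: 91(1−δ^3)/(1−δ) + 8δ^3/(1−δ); cooperation value: 56/(1−δ).
IC: 56 ≥ 91(1−δ^3) + 8δ^3 = 91 − 83δ^3.
So δ^3 ≥ 35/83, giving δ ≥ (35/83)^(1/3) ≈ 0.750.

0.750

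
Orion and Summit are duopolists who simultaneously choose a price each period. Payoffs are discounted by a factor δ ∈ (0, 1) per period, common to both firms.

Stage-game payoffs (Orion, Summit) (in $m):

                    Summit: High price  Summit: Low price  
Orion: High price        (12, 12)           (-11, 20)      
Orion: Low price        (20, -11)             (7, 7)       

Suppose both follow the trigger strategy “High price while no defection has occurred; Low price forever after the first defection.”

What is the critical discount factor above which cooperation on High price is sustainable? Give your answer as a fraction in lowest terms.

8/13

Under grim trigger the critical discount factor is (T−C)/(T−P) with T = 20, C = 12, P = 7.
δ* = (20−12)/(20−7) = 8/13.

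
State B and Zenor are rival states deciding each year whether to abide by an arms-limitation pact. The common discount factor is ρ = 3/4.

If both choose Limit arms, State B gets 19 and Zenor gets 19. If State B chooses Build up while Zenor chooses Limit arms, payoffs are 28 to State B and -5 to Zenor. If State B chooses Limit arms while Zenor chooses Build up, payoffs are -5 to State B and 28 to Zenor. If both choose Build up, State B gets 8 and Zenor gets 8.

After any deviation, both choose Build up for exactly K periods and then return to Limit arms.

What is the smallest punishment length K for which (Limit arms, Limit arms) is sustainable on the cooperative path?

No profitable deviation requires (19−8)(ρ+…+ρ^K) ≥ 28−19, i.e. ρ+…+ρ^K ≥ 9/11 ≈ 0.8182.
With ρ = 3/4, the partial sums are K=1: 0.7500, K=2: 1.3125.
K = 2 is the first length at which the sum reaches 0.8182.

2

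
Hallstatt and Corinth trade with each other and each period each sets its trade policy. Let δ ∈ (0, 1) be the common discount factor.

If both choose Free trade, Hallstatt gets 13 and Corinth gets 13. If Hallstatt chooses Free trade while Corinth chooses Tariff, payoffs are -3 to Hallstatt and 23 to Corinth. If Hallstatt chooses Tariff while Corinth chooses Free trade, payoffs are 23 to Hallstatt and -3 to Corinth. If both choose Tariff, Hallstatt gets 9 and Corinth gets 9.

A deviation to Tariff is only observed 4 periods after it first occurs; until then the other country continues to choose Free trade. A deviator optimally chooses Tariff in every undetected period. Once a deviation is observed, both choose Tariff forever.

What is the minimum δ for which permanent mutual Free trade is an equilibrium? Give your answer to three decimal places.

0.919

Deviating for the 4 undetected periods gains 23−13 = 10 per period over cooperation, then loses 13−9 = 4 per period forever once punishment starts.
Gain: 10(1 + δ + … + δ^3); loss: 4·δ^4/(1−δ).
No profitable deviation ⇔ 10(1−δ^4) ≤ 4·δ^4, i.e. δ^4 ≥ 10/(10+4) = 5/7.
Hence δ ≥ (5/7)^(1/4) ≈ 0.919.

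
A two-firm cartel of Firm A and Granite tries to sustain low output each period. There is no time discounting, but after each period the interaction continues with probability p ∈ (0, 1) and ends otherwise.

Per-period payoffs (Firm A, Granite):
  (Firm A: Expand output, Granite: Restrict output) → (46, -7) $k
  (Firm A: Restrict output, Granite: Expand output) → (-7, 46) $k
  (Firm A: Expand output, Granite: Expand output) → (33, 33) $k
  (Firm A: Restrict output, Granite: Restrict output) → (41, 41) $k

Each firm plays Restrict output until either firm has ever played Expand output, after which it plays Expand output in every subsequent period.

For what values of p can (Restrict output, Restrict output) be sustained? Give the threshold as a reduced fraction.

5/13

Expected cooperation value is 41 + p·41 + p²·41 + … = 41/(1−p); deviation gives 46 + p·33/(1−p).
41 ≥ 46(1−p) + 33p ⇒ 13p ≥ 5 ⇒ p ≥ 5/13.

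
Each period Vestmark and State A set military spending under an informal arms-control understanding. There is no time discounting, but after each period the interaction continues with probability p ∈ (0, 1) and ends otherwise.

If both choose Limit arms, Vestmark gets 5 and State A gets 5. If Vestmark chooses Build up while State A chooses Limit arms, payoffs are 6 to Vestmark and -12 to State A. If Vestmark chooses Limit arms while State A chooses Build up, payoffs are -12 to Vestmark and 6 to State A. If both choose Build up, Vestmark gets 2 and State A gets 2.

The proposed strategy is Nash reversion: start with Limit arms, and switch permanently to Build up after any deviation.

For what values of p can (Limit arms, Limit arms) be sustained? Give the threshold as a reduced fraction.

1/4

Expected cooperation value is 5 + p·5 + p²·5 + … = 5/(1−p); deviation gives 6 + p·2/(1−p).
5 ≥ 6(1−p) + 2p ⇒ 4p ≥ 1 ⇒ p ≥ 1/4.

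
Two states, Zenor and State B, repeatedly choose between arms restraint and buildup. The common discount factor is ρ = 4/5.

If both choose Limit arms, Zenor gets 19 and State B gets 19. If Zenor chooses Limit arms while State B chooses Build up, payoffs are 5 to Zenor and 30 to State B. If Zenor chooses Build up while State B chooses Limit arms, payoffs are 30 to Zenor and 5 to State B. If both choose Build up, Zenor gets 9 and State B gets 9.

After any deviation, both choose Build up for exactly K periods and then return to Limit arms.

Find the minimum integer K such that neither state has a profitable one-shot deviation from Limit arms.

IC: ρ(1−ρ^K)/(1−ρ) ≥ (30−19)/(19−9) = 11/10.
With ρ = 4/5: need 1 − ρ^K ≥ 11/10·(1−4/5)/(4/5), i.e. ρ^K ≤ 0.7250.
Since (4/5)^1 = 0.8000 and (4/5)^2 = 0.6400, the smallest such K is 2.

2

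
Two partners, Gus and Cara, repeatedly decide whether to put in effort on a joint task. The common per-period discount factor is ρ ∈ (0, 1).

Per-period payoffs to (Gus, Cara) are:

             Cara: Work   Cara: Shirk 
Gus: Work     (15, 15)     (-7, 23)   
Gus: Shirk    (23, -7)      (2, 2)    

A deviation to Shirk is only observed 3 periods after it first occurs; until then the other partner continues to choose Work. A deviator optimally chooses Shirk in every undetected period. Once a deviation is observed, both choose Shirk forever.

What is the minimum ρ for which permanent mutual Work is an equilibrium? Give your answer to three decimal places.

0.725

Deviating for the 3 undetected periods gains 23−15 = 8 per period over cooperation, then loses 15−2 = 13 per period forever once punishment starts.
Gain: 8(1 + ρ + … + ρ^2); loss: 13·ρ^3/(1−ρ).
No profitable deviation ⇔ 8(1−ρ^3) ≤ 13·ρ^3, i.e. ρ^3 ≥ 8/(8+13) = 8/21.
Hence ρ ≥ (8/21)^(1/3) ≈ 0.725.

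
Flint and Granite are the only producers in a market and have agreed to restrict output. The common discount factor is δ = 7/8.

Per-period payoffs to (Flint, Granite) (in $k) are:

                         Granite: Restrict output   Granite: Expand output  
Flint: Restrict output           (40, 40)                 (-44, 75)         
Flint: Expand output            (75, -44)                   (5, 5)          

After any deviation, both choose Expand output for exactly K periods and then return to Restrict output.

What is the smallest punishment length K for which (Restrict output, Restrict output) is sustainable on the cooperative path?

No profitable deviation requires (40−5)(δ+…+δ^K) ≥ 75−40, i.e. δ+…+δ^K ≥ 1 ≈ 1.0000.
With δ = 7/8, the partial sums are K=1: 0.8750, K=2: 1.6406.
K = 2 is the first length at which the sum reaches 1.0000.

2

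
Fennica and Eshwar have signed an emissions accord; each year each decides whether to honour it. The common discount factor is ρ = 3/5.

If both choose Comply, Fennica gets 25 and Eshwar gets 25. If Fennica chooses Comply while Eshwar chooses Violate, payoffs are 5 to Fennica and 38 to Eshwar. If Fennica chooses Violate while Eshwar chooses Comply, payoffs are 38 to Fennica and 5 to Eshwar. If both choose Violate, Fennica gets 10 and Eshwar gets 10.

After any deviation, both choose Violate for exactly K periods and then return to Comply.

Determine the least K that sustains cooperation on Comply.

2

No profitable deviation requires (25−10)(ρ+…+ρ^K) ≥ 38−25, i.e. ρ+…+ρ^K ≥ 13/15 ≈ 0.8667.
With ρ = 3/5, the partial sums are K=1: 0.6000, K=2: 0.9600.
K = 2 is the first length at which the sum reaches 0.8667.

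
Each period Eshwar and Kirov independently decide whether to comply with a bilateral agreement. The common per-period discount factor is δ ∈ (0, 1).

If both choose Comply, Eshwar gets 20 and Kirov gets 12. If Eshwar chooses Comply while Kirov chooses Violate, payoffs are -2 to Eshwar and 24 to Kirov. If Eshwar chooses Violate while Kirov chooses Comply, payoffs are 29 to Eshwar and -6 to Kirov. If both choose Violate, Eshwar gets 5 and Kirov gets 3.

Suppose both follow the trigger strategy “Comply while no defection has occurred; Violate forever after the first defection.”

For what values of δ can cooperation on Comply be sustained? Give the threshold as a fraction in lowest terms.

Eshwar's threshold: (29−20)/(29−5) = 3/8.
Kirov's threshold: (24−12)/(24−3) = 4/7.
3/8 < 4/7, so Kirov binds and δ* = 4/7.

4/7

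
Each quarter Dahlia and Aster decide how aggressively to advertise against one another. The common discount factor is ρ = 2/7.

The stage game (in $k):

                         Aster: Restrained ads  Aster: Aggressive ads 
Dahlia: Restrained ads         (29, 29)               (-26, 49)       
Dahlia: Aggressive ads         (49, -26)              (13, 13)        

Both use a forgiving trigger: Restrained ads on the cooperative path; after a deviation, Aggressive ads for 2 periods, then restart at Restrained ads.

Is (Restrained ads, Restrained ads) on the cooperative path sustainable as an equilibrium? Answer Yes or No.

No

Comparing payoff streams over the 3 periods until play realigns: cooperate → 29(1+ρ+…+ρ^2); deviate → 49 + 13(ρ+…+ρ^2).
Cooperation is sustained iff (29−13)(ρ+…+ρ^2) ≥ 49−29.
ρ+…+ρ^2 = 2/7·(1−(2/7)^2)/(1−2/7) = 0.3673, and (49−29)/(29−13) = 1.2500.
0.3673 < 1.2500, so cooperation is not sustainable.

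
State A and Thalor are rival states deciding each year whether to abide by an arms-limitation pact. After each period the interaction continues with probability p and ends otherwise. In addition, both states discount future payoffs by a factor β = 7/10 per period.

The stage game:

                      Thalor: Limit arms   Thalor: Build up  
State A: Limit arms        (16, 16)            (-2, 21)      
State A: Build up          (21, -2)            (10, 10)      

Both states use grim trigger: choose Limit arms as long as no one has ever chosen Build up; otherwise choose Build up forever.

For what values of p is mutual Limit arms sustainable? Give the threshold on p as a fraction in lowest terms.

50/77

Expected continuation weight on next period's payoff is β·p = 7/10·p, which plays the role of the discount factor.
Cooperation requires 7/10·p ≥ (21−16)/(21−10) = 5/11, hence p ≥ 50/77.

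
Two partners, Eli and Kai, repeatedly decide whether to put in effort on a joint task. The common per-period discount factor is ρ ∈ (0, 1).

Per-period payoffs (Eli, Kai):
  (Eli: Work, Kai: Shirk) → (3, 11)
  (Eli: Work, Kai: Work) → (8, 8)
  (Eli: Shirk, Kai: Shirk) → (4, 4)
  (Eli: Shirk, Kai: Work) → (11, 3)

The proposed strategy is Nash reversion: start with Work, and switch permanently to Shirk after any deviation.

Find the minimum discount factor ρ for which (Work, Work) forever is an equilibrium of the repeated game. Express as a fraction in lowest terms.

3/7

Cooperation forever yields 8 each period: 8/(1−ρ).
Deviating yields 11 once, then 4 forever: 11 + 4ρ/(1−ρ).
No profitable deviation requires 8/(1−ρ) ≥ 11 + 4ρ/(1−ρ).
Multiplying by (1−ρ): 8 ≥ 11(1−ρ) + 4ρ = 11 − 7ρ.
So 7ρ ≥ 3, i.e. ρ ≥ 3/7.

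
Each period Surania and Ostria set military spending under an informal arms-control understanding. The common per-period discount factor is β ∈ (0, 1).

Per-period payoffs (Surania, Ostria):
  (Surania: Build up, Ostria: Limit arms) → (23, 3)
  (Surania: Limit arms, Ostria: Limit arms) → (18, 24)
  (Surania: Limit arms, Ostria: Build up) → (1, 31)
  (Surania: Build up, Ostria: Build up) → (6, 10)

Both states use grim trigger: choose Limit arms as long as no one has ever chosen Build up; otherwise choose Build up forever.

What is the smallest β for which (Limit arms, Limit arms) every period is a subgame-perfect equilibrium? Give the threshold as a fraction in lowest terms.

1/3

Surania: cooperation gives 18 each period; deviation gives 23 once then 6 forever.
  18/(1−β) ≥ 23 + 6β/(1−β) ⇒ β ≥ 5/17.
Ostria: cooperation gives 24 each period; deviation gives 31 once then 10 forever.
  β ≥ 7/21 = 1/3.
Both must hold, so the binding constraint is Ostria's: β ≥ 1/3.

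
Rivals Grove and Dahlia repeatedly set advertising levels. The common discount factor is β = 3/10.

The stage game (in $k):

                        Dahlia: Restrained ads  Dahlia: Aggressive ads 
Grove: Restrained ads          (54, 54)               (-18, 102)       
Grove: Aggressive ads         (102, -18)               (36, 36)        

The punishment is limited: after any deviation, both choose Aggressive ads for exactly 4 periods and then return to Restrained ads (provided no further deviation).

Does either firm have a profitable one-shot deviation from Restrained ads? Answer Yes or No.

Yes

A one-shot deviation gives 102 now, then 36 for 4 periods, then back to 54.
Gain from deviating: (102−54) today; loss: (54−36) in each of the next 4 periods.
No-deviation condition: (54−36)(β+…+β^4) ≥ 102−54, i.e. β+…+β^4 ≥ 8/3.
At β = 3/10: β+…+β^4 = 0.4251 < 2.6667.
So cooperation is not sustainable.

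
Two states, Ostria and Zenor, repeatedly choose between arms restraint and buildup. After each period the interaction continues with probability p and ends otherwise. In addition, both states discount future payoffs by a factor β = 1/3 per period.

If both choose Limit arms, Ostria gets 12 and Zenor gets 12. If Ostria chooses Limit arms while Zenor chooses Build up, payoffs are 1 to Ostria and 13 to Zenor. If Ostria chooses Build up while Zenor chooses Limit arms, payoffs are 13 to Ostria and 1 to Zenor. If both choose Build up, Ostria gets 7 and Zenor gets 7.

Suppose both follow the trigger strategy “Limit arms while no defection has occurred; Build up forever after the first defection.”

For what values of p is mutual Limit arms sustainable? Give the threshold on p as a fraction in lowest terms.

With continuation probability p and discount β, the effective per-period discount factor is βp.
Grim-trigger IC: βp ≥ (13−12)/(13−7) = 1/6.
So p ≥ (1/6)/(1/3) = 1/2.

1/2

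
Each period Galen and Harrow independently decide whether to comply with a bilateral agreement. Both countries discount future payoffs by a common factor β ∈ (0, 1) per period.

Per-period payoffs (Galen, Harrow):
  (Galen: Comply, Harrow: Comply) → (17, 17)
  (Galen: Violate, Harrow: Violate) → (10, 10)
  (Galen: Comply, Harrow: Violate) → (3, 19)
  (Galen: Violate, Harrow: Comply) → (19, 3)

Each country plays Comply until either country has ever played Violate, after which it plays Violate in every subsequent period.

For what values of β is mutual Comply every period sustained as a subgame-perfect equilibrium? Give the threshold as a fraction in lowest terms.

17/(1−β) ≥ 19 + 10β/(1−β)
17 ≥ 19 − 9β
β ≥ 2/9.

2/9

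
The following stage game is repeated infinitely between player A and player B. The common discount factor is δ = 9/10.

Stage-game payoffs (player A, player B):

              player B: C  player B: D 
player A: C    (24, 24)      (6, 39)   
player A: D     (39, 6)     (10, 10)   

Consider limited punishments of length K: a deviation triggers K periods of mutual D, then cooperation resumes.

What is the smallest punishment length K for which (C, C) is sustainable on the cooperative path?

No profitable deviation requires (24−10)(δ+…+δ^K) ≥ 39−24, i.e. δ+…+δ^K ≥ 15/14 ≈ 1.0714.
With δ = 9/10, the partial sums are K=1: 0.9000, K=2: 1.7100.
K = 2 is the first length at which the sum reaches 1.0714.

2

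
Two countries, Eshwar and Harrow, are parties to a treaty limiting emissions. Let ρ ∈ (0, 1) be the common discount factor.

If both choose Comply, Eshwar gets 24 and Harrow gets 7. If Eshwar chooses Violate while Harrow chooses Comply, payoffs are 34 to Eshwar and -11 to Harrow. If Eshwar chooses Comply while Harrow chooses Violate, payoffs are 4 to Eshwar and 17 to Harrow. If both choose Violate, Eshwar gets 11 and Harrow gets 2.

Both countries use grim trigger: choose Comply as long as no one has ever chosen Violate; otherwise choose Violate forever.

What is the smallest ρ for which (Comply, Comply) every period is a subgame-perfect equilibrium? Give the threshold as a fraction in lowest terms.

2/3

For Eshwar: deviation gain 34−24 = 10, per-period punishment loss 24−11 = 13. IC gives ρ ≥ 10/23.
For Harrow: gain 10, loss 5 per period, so ρ ≥ 10/15 = 2/3.
The tighter constraint is Harrow's, so cooperation needs ρ ≥ 2/3.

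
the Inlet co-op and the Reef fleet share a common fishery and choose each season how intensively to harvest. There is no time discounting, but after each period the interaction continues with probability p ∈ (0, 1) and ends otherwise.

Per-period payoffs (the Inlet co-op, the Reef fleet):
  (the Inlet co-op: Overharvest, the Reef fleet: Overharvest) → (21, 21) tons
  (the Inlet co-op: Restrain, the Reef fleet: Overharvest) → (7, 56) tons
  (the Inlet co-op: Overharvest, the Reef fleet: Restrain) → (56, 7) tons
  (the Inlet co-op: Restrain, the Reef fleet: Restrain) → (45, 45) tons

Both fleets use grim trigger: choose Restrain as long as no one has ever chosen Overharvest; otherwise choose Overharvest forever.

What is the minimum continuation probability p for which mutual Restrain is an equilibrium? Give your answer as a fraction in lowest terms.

11/35

Expected cooperation value is 45 + p·45 + p²·45 + … = 45/(1−p); deviation gives 56 + p·21/(1−p).
45 ≥ 56(1−p) + 21p ⇒ 35p ≥ 11 ⇒ p ≥ 11/35.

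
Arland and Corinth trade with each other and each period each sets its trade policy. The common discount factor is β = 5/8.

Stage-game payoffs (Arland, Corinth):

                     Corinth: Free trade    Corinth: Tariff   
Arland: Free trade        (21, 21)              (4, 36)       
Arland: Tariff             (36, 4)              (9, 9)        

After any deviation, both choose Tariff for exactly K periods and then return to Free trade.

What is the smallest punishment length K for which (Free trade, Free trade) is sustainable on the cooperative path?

3

IC: β(1−β^K)/(1−β) ≥ (36−21)/(21−9) = 5/4.
With β = 5/8: need 1 − β^K ≥ 5/4·(1−5/8)/(5/8), i.e. β^K ≤ 0.2500.
Since (5/8)^2 = 0.3906 and (5/8)^3 = 0.2441, the smallest such K is 3.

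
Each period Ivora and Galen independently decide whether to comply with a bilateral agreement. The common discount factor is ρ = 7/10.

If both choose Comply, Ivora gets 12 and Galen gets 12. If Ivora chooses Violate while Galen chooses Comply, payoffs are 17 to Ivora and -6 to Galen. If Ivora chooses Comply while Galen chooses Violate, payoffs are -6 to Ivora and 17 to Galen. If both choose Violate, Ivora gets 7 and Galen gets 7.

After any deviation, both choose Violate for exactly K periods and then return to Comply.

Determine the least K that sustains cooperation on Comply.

2

Need Σ_{k=1}^{K} ρ^k ≥ (17−12)/(12−7) = 1.0000 at ρ = 7/10.
At K = 1 the sum is 0.7000 < 1.0000; at K = 2 it is 1.1900 ≥ 1.0000.
So the minimum punishment length is K = 2.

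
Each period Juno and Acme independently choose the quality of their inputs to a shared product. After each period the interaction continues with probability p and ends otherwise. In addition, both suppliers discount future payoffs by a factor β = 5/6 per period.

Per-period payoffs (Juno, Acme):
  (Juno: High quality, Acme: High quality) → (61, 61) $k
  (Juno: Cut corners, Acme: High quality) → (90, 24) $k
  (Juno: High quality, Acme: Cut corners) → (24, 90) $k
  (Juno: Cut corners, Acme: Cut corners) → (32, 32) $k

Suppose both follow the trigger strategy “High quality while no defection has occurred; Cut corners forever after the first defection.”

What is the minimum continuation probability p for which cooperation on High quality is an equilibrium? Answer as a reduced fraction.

Expected continuation weight on next period's payoff is β·p = 5/6·p, which plays the role of the discount factor.
Cooperation requires 5/6·p ≥ (90−61)/(90−32) = 1/2, hence p ≥ 3/5.

3/5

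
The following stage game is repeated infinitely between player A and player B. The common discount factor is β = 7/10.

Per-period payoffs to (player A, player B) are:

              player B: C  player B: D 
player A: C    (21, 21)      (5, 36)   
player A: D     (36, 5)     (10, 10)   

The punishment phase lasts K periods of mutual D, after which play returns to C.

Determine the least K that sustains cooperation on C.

3

IC: β(1−β^K)/(1−β) ≥ (36−21)/(21−10) = 15/11.
With β = 7/10: need 1 − β^K ≥ 15/11·(1−7/10)/(7/10), i.e. β^K ≤ 0.4156.
Since (7/10)^2 = 0.4900 and (7/10)^3 = 0.3430, the smallest such K is 3.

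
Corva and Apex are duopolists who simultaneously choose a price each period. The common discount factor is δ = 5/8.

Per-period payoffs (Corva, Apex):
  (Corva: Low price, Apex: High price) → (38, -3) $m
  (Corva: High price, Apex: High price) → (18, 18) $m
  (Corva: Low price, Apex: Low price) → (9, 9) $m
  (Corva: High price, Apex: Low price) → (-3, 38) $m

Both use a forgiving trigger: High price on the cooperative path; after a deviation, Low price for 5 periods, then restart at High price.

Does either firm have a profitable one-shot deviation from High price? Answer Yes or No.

A one-shot deviation gives 38 now, then 9 for 5 periods, then back to 18.
Gain from deviating: (38−18) today; loss: (18−9) in each of the next 5 periods.
No-deviation condition: (18−9)(δ+…+δ^5) ≥ 38−18, i.e. δ+…+δ^5 ≥ 20/9.
At δ = 5/8: δ+…+δ^5 = 1.5077 < 2.2222.
So cooperation is not sustainable.

Yes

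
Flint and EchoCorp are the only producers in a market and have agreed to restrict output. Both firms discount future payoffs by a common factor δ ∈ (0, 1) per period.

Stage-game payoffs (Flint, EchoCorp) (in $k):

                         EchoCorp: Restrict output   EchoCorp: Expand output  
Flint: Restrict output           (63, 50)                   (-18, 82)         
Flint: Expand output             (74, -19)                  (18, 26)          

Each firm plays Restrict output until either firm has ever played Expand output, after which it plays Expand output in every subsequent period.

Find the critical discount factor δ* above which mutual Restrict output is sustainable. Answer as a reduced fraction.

4/7

Flint's threshold: (74−63)/(74−18) = 11/56.
EchoCorp's threshold: (82−50)/(82−26) = 4/7.
11/56 < 4/7, so EchoCorp binds and δ* = 4/7.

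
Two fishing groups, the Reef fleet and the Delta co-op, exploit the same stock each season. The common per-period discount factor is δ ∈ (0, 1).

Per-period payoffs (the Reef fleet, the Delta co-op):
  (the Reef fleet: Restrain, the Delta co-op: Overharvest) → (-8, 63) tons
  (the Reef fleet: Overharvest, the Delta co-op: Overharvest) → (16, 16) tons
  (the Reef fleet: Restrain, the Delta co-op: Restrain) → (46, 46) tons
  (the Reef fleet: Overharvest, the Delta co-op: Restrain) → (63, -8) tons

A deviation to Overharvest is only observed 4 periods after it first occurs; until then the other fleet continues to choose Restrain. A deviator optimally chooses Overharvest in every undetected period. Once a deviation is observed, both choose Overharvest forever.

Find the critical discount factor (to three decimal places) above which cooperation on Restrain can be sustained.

0.776

The best deviation is to choose Overharvest for all 4 undetected periods, earning 63 each, then 16 forever once detected.
Deviation value: 63(1−δ^4)/(1−δ) + 16δ^4/(1−δ); cooperation value: 46/(1−δ).
IC: 46 ≥ 63(1−δ^4) + 16δ^4 = 63 − 47δ^4.
So δ^4 ≥ 17/47, giving δ ≥ (17/47)^(1/4) ≈ 0.776.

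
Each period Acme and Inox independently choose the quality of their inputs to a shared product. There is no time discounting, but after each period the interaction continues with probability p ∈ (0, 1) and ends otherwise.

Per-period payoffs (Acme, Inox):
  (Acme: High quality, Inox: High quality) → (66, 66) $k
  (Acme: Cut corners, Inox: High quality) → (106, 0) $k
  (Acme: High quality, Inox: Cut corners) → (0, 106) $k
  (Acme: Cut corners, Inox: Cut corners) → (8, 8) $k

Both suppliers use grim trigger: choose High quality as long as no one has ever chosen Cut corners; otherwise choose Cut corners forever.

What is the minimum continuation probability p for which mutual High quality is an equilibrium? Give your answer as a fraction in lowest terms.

20/49

Expected cooperation value is 66 + p·66 + p²·66 + … = 66/(1−p); deviation gives 106 + p·8/(1−p).
66 ≥ 106(1−p) + 8p ⇒ 98p ≥ 40 ⇒ p ≥ 40/98 = 20/49.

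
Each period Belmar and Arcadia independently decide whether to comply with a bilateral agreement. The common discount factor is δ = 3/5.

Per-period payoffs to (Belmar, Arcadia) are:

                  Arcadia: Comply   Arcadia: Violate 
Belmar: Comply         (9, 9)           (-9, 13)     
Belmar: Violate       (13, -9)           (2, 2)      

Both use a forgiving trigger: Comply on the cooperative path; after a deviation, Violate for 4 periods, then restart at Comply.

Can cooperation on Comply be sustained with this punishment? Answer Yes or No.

Yes

A one-shot deviation gives 13 now, then 2 for 4 periods, then back to 9.
Gain from deviating: (13−9) today; loss: (9−2) in each of the next 4 periods.
No-deviation condition: (9−2)(δ+…+δ^4) ≥ 13−9, i.e. δ+…+δ^4 ≥ 4/7.
At δ = 3/5: δ+…+δ^4 = 1.3056 ≥ 0.5714.
So cooperation is sustainable.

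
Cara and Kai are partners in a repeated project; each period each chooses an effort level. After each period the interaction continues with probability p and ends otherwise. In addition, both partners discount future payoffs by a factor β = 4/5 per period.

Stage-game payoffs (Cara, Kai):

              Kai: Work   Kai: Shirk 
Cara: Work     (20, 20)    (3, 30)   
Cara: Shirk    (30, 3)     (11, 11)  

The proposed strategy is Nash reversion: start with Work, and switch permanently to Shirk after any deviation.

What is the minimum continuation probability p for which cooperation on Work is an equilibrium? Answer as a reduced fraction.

Expected continuation weight on next period's payoff is β·p = 4/5·p, which plays the role of the discount factor.
Cooperation requires 4/5·p ≥ (30−20)/(30−11) = 10/19, hence p ≥ 25/38.

25/38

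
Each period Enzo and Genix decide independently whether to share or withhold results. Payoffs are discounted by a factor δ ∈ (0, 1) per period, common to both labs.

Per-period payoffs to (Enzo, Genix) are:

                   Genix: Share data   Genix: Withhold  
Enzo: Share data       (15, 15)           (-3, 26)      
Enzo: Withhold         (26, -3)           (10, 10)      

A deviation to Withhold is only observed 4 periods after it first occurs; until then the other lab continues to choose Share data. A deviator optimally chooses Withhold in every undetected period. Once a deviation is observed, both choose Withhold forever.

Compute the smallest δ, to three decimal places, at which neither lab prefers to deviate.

0.911

Deviating for the 4 undetected periods gains 26−15 = 11 per period over cooperation, then loses 15−10 = 5 per period forever once punishment starts.
Gain: 11(1 + δ + … + δ^3); loss: 5·δ^4/(1−δ).
No profitable deviation ⇔ 11(1−δ^4) ≤ 5·δ^4, i.e. δ^4 ≥ 11/(11+5) = 11/16.
Hence δ ≥ (11/16)^(1/4) ≈ 0.911.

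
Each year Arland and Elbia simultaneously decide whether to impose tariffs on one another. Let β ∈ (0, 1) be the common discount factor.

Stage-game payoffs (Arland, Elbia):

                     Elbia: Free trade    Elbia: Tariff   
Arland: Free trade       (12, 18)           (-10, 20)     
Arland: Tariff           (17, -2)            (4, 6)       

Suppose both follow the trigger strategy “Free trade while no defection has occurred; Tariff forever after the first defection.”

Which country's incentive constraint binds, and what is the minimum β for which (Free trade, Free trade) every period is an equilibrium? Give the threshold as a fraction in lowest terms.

Arland: cooperation gives 12 each period; deviation gives 17 once then 4 forever.
  12/(1−β) ≥ 17 + 4β/(1−β) ⇒ β ≥ 5/13.
Elbia: cooperation gives 18 each period; deviation gives 20 once then 6 forever.
  β ≥ 2/14 = 1/7.
Both must hold, so the binding constraint is Arland's: β ≥ 5/13.

Arland; β ≥ 5/13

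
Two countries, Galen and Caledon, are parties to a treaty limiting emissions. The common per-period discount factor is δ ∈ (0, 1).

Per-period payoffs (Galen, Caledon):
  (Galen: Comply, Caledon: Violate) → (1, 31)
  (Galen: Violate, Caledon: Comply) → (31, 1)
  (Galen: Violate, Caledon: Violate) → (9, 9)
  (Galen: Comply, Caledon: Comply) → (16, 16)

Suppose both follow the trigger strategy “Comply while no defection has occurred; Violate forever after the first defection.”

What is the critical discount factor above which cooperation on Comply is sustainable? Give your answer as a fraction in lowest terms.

Under grim trigger the critical discount factor is (T−C)/(T−P) with T = 31, C = 16, P = 9.
δ* = (31−16)/(31−9) = 15/22.

15/22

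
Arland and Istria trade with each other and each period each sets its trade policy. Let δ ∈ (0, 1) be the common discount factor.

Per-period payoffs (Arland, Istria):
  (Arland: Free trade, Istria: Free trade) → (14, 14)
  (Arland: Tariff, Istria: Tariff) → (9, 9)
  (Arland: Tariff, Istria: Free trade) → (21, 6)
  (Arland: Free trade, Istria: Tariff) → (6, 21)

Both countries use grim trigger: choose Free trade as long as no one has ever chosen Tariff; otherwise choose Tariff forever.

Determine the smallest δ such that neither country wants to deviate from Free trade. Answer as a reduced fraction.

7/12

Under grim trigger the critical discount factor is (T−C)/(T−P) with T = 21, C = 14, P = 9.
δ* = (21−14)/(21−9) = 7/12.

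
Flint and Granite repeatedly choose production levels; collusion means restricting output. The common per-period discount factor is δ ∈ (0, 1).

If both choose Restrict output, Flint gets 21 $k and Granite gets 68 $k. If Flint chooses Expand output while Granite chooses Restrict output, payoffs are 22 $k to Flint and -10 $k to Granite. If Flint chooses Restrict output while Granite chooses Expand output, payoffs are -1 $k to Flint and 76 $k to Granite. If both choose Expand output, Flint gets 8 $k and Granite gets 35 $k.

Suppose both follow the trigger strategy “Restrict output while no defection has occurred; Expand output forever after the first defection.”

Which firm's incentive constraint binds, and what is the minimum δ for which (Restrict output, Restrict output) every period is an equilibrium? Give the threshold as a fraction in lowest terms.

Granite; δ ≥ 8/41

Flint: cooperation gives 21 each period; deviation gives 22 once then 8 forever.
  21/(1−δ) ≥ 22 + 8δ/(1−δ) ⇒ δ ≥ 1/14.
Granite: cooperation gives 68 each period; deviation gives 76 once then 35 forever.
  δ ≥ 8/41.
Both must hold, so the binding constraint is Granite's: δ ≥ 8/41.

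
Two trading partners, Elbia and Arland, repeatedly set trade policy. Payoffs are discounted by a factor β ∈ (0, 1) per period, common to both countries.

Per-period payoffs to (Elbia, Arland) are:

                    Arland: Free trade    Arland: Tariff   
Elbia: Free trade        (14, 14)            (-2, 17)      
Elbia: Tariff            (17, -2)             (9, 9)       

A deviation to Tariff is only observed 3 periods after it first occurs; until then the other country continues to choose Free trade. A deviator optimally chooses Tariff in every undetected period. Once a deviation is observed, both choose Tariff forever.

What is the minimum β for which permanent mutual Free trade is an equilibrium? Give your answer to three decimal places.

A deviator earns 17 for 3 periods, then 9 forever; cooperating earns 14 forever. Multiplying the IC by (1−β):
14 ≥ 17(1−β^3) + 9β^3, so 8·β^3 ≥ 3 and β^3 ≥ 3/8.
β ≥ (3/8)^(1/3) ≈ 0.721.

0.721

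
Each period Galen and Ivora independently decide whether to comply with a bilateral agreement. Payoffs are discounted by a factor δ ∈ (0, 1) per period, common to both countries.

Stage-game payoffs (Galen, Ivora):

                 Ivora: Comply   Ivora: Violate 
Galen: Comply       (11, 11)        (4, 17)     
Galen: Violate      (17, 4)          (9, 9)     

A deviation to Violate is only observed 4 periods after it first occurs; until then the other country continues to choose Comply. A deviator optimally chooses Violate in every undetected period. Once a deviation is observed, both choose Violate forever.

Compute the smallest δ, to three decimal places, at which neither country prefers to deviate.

0.931

Deviating for the 4 undetected periods gains 17−11 = 6 per period over cooperation, then loses 11−9 = 2 per period forever once punishment starts.
Gain: 6(1 + δ + … + δ^3); loss: 2·δ^4/(1−δ).
No profitable deviation ⇔ 6(1−δ^4) ≤ 2·δ^4, i.e. δ^4 ≥ 6/(6+2) = 3/4.
Hence δ ≥ (3/4)^(1/4) ≈ 0.931.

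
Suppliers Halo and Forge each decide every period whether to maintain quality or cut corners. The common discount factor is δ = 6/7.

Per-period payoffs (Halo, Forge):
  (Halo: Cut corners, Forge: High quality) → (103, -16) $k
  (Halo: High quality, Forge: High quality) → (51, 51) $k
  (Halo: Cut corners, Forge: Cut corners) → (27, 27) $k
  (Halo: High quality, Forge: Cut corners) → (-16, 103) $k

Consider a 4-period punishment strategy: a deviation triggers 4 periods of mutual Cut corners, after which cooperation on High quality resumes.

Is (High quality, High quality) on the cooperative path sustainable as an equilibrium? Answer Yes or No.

Yes

Comparing payoff streams over the 5 periods until play realigns: cooperate → 51(1+δ+…+δ^4); deviate → 103 + 27(δ+…+δ^4).
Cooperation is sustained iff (51−27)(δ+…+δ^4) ≥ 103−51.
δ+…+δ^4 = 6/7·(1−(6/7)^4)/(1−6/7) = 2.7613, and (103−51)/(51−27) = 2.1667.
2.7613 ≥ 2.1667, so cooperation is sustainable.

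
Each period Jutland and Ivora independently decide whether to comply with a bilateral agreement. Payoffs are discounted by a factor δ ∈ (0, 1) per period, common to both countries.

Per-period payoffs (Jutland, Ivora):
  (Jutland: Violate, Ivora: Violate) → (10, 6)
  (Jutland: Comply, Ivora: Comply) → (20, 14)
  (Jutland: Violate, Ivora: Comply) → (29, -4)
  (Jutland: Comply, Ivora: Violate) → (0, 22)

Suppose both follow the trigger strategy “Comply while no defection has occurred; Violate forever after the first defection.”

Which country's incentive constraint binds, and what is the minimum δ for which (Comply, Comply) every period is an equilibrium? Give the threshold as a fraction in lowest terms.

Ivora; δ ≥ 1/2

Jutland's threshold: (29−20)/(29−10) = 9/19.
Ivora's threshold: (22−14)/(22−6) = 1/2.
9/19 < 1/2, so Ivora binds and δ* = 1/2.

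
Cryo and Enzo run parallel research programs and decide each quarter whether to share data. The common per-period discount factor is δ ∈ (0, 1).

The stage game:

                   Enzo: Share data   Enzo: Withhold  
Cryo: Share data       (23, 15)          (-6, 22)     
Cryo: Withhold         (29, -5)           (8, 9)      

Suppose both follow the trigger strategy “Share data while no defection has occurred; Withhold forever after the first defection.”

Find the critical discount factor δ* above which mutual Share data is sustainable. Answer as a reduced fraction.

7/13

Cryo: cooperation gives 23 each period; deviation gives 29 once then 8 forever.
  23/(1−δ) ≥ 29 + 8δ/(1−δ) ⇒ δ ≥ 6/21 = 2/7.
Enzo: cooperation gives 15 each period; deviation gives 22 once then 9 forever.
  δ ≥ 7/13.
Both must hold, so the binding constraint is Enzo's: δ ≥ 7/13.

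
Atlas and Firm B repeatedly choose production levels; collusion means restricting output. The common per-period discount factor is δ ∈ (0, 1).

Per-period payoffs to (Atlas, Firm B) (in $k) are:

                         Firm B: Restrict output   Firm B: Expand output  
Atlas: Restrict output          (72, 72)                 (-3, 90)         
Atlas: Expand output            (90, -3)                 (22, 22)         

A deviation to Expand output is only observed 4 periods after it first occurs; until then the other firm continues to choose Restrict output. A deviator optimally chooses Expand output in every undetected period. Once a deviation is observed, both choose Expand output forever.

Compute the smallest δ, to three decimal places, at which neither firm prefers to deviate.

Deviating for the 4 undetected periods gains 90−72 = 18 per period over cooperation, then loses 72−22 = 50 per period forever once punishment starts.
Gain: 18(1 + δ + … + δ^3); loss: 50·δ^4/(1−δ).
No profitable deviation ⇔ 18(1−δ^4) ≤ 50·δ^4, i.e. δ^4 ≥ 18/(18+50) = 9/34.
Hence δ ≥ (9/34)^(1/4) ≈ 0.717.

0.717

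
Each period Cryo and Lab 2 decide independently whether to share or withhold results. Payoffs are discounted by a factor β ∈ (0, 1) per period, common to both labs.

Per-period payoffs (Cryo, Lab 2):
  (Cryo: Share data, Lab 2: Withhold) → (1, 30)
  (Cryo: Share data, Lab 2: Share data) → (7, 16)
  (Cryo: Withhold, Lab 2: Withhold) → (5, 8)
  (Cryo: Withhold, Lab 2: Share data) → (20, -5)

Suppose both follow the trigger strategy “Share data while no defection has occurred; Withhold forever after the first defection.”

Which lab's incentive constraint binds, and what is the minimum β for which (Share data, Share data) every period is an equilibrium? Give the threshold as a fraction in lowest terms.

Cryo: cooperation gives 7 each period; deviation gives 20 once then 5 forever.
  7/(1−β) ≥ 20 + 5β/(1−β) ⇒ β ≥ 13/15.
Lab 2: cooperation gives 16 each period; deviation gives 30 once then 8 forever.
  β ≥ 14/22 = 7/11.
Both must hold, so the binding constraint is Cryo's: β ≥ 13/15.

Cryo; β ≥ 13/15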